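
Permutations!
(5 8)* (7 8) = (5 7 8) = [0, 1, 2, 3, 4, 7, 6, 8, 5]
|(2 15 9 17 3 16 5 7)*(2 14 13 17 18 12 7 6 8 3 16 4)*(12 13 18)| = 15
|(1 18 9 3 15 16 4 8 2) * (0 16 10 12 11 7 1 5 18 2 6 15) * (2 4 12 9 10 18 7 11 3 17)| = |(0 16 12 3)(1 4 8 6 15 18 10 9 17 2 5 7)| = 12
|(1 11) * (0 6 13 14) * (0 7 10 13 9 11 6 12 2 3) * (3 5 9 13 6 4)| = 45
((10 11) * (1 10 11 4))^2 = ((11)(1 10 4))^2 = (11)(1 4 10)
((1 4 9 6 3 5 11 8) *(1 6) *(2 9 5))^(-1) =((1 4 5 11 8 6 3 2 9))^(-1) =(1 9 2 3 6 8 11 5 4)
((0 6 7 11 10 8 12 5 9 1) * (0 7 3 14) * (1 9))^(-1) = ((0 6 3 14)(1 7 11 10 8 12 5))^(-1) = (0 14 3 6)(1 5 12 8 10 11 7)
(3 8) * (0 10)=(0 10)(3 8)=[10, 1, 2, 8, 4, 5, 6, 7, 3, 9, 0]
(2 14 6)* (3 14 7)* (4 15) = [0, 1, 7, 14, 15, 5, 2, 3, 8, 9, 10, 11, 12, 13, 6, 4] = (2 7 3 14 6)(4 15)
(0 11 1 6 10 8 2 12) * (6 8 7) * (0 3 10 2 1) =(0 11)(1 8)(2 12 3 10 7 6) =[11, 8, 12, 10, 4, 5, 2, 6, 1, 9, 7, 0, 3]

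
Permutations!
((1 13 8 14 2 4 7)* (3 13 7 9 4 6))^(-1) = (1 7)(2 14 8 13 3 6)(4 9)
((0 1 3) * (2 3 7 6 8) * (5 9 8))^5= (0 9 1 8 7 2 6 3 5)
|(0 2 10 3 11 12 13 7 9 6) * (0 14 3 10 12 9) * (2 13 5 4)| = 60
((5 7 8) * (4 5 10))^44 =((4 5 7 8 10))^44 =(4 10 8 7 5)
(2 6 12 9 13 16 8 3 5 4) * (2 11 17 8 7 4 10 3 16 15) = (2 6 12 9 13 15)(3 5 10)(4 11 17 8 16 7) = [0, 1, 6, 5, 11, 10, 12, 4, 16, 13, 3, 17, 9, 15, 14, 2, 7, 8]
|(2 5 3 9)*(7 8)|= 4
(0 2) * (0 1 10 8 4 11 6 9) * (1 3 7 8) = (0 2 3 7 8 4 11 6 9)(1 10) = [2, 10, 3, 7, 11, 5, 9, 8, 4, 0, 1, 6]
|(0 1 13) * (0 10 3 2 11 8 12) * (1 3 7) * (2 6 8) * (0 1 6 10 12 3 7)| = 6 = |(0 7 6 8 3 10)(1 13 12)(2 11)|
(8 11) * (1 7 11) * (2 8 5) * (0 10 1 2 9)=[10, 7, 8, 3, 4, 9, 6, 11, 2, 0, 1, 5]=(0 10 1 7 11 5 9)(2 8)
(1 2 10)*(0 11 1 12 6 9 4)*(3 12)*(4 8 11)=[4, 2, 10, 12, 0, 5, 9, 7, 11, 8, 3, 1, 6]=(0 4)(1 2 10 3 12 6 9 8 11)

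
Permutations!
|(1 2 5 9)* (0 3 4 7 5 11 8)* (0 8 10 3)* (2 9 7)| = |(1 9)(2 11 10 3 4)(5 7)| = 10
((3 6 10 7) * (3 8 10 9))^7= (3 6 9)(7 8 10)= ((3 6 9)(7 8 10))^7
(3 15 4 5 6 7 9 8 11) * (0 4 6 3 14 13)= [4, 1, 2, 15, 5, 3, 7, 9, 11, 8, 10, 14, 12, 0, 13, 6]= (0 4 5 3 15 6 7 9 8 11 14 13)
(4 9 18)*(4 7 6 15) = [0, 1, 2, 3, 9, 5, 15, 6, 8, 18, 10, 11, 12, 13, 14, 4, 16, 17, 7] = (4 9 18 7 6 15)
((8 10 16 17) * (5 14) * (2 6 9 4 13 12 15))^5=(2 12 4 6 15 13 9)(5 14)(8 10 16 17)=((2 6 9 4 13 12 15)(5 14)(8 10 16 17))^5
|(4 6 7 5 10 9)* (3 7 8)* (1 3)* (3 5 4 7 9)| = |(1 5 10 3 9 7 4 6 8)| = 9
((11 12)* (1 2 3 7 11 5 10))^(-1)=((1 2 3 7 11 12 5 10))^(-1)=(1 10 5 12 11 7 3 2)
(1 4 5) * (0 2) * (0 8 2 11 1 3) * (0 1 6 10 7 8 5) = (0 11 6 10 7 8 2 5 3 1 4) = [11, 4, 5, 1, 0, 3, 10, 8, 2, 9, 7, 6]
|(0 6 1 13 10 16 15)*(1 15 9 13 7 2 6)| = |(0 1 7 2 6 15)(9 13 10 16)| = 12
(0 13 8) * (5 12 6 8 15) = [13, 1, 2, 3, 4, 12, 8, 7, 0, 9, 10, 11, 6, 15, 14, 5] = (0 13 15 5 12 6 8)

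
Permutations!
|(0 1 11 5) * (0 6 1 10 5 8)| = 7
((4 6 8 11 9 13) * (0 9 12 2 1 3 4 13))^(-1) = (13)(0 9)(1 2 12 11 8 6 4 3)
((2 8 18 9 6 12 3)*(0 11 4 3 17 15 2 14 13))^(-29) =(0 11 4 3 14 13)(2 9 17 8 6 15 18 12)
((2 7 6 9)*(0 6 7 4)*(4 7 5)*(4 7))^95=((0 6 9 2 4)(5 7))^95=(9)(5 7)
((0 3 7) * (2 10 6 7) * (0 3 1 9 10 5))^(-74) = ((0 1 9 10 6 7 3 2 5))^(-74) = (0 2 7 10 1 5 3 6 9)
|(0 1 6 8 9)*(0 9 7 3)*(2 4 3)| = 8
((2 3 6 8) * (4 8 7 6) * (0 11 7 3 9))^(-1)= ((0 11 7 6 3 4 8 2 9))^(-1)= (0 9 2 8 4 3 6 7 11)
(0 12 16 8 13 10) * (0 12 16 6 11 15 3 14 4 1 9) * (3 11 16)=(0 3 14 4 1 9)(6 16 8 13 10 12)(11 15)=[3, 9, 2, 14, 1, 5, 16, 7, 13, 0, 12, 15, 6, 10, 4, 11, 8]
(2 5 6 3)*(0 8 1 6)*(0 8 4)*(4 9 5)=(0 9 5 8 1 6 3 2 4)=[9, 6, 4, 2, 0, 8, 3, 7, 1, 5]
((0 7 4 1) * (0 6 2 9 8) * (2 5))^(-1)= (0 8 9 2 5 6 1 4 7)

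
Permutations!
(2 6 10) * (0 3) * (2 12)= (0 3)(2 6 10 12)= [3, 1, 6, 0, 4, 5, 10, 7, 8, 9, 12, 11, 2]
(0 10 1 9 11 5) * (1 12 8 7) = [10, 9, 2, 3, 4, 0, 6, 1, 7, 11, 12, 5, 8] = (0 10 12 8 7 1 9 11 5)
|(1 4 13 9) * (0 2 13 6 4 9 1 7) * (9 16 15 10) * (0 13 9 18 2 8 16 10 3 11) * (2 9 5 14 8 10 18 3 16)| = |(0 10 3 11)(1 18 9 7 13)(2 5 14 8)(4 6)(15 16)| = 20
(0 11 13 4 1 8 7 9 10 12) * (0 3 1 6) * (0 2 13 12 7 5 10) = [11, 8, 13, 1, 6, 10, 2, 9, 5, 0, 7, 12, 3, 4] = (0 11 12 3 1 8 5 10 7 9)(2 13 4 6)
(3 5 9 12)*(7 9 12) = (3 5 12)(7 9) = [0, 1, 2, 5, 4, 12, 6, 9, 8, 7, 10, 11, 3]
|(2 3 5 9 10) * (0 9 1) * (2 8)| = 8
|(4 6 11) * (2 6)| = |(2 6 11 4)| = 4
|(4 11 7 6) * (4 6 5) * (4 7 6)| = |(4 11 6)(5 7)| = 6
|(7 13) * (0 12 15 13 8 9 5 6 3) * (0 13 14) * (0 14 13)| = |(0 12 15 13 7 8 9 5 6 3)| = 10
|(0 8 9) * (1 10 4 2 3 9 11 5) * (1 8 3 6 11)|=|(0 3 9)(1 10 4 2 6 11 5 8)|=24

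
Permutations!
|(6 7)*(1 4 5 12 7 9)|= 7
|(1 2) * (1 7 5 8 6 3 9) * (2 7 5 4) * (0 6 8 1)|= 20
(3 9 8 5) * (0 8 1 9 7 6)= [8, 9, 2, 7, 4, 3, 0, 6, 5, 1]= (0 8 5 3 7 6)(1 9)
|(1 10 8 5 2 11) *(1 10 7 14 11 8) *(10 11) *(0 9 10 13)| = 21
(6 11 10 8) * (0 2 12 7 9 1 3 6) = (0 2 12 7 9 1 3 6 11 10 8) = [2, 3, 12, 6, 4, 5, 11, 9, 0, 1, 8, 10, 7]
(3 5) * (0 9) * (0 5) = (0 9 5 3) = [9, 1, 2, 0, 4, 3, 6, 7, 8, 5]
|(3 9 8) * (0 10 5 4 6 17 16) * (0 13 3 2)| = 12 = |(0 10 5 4 6 17 16 13 3 9 8 2)|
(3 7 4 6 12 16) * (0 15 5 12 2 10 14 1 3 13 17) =[15, 3, 10, 7, 6, 12, 2, 4, 8, 9, 14, 11, 16, 17, 1, 5, 13, 0] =(0 15 5 12 16 13 17)(1 3 7 4 6 2 10 14)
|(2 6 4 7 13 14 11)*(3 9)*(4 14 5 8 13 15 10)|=|(2 6 14 11)(3 9)(4 7 15 10)(5 8 13)|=12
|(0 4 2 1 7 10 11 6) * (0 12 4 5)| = 8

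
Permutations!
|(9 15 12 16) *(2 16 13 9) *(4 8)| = 4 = |(2 16)(4 8)(9 15 12 13)|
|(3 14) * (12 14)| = |(3 12 14)| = 3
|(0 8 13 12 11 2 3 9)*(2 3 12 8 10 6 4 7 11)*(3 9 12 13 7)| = |(0 10 6 4 3 12 2 13 8 7 11 9)| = 12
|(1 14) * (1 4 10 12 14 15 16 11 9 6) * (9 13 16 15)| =12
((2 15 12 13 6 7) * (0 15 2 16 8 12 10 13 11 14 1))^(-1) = ((0 15 10 13 6 7 16 8 12 11 14 1))^(-1) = (0 1 14 11 12 8 16 7 6 13 10 15)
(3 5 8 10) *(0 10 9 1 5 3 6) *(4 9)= (0 10 6)(1 5 8 4 9)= [10, 5, 2, 3, 9, 8, 0, 7, 4, 1, 6]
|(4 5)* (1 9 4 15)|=5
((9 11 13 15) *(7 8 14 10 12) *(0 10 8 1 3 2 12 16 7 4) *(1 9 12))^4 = (0 9 12 16 13)(1 3 2)(4 7 15 10 11)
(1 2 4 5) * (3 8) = [0, 2, 4, 8, 5, 1, 6, 7, 3] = (1 2 4 5)(3 8)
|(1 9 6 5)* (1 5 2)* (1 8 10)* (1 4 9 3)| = |(1 3)(2 8 10 4 9 6)| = 6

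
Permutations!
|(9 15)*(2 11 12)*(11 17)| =4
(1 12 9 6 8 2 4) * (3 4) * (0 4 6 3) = (0 4 1 12 9 3 6 8 2) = [4, 12, 0, 6, 1, 5, 8, 7, 2, 3, 10, 11, 9]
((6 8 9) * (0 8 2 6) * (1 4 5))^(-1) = (0 9 8)(1 5 4)(2 6)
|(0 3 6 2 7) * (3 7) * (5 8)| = |(0 7)(2 3 6)(5 8)| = 6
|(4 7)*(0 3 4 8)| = 5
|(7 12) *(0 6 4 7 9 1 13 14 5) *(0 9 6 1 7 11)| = |(0 1 13 14 5 9 7 12 6 4 11)| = 11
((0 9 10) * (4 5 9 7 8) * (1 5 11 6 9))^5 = ((0 7 8 4 11 6 9 10)(1 5))^5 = (0 6 8 10 11 7 9 4)(1 5)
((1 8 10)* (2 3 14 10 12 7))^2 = (1 12 2 14)(3 10 8 7)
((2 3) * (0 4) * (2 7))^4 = (2 3 7)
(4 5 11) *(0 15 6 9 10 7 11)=(0 15 6 9 10 7 11 4 5)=[15, 1, 2, 3, 5, 0, 9, 11, 8, 10, 7, 4, 12, 13, 14, 6]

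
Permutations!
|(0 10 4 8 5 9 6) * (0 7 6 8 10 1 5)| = 10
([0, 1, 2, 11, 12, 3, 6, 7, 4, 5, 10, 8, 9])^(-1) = [0, 1, 2, 5, 8, 9, 6, 7, 11, 12, 10, 3, 4]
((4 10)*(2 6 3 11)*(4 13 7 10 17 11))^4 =((2 6 3 4 17 11)(7 10 13))^4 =(2 17 3)(4 6 11)(7 10 13)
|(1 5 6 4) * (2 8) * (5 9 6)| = |(1 9 6 4)(2 8)| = 4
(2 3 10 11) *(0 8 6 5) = (0 8 6 5)(2 3 10 11) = [8, 1, 3, 10, 4, 0, 5, 7, 6, 9, 11, 2]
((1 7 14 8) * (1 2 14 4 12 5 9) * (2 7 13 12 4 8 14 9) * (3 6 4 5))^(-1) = (14)(1 9 2 5 4 6 3 12 13)(7 8)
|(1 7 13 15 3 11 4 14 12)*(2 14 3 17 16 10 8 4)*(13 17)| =12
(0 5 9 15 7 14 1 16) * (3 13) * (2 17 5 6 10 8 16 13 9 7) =(0 6 10 8 16)(1 13 3 9 15 2 17 5 7 14) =[6, 13, 17, 9, 4, 7, 10, 14, 16, 15, 8, 11, 12, 3, 1, 2, 0, 5]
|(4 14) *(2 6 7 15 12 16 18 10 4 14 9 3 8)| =|(2 6 7 15 12 16 18 10 4 9 3 8)| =12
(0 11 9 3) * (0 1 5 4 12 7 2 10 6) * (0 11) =[0, 5, 10, 1, 12, 4, 11, 2, 8, 3, 6, 9, 7] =(1 5 4 12 7 2 10 6 11 9 3)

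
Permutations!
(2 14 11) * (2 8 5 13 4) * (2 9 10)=[0, 1, 14, 3, 9, 13, 6, 7, 5, 10, 2, 8, 12, 4, 11]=(2 14 11 8 5 13 4 9 10)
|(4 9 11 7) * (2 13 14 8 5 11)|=|(2 13 14 8 5 11 7 4 9)|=9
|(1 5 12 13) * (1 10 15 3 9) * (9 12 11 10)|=|(1 5 11 10 15 3 12 13 9)|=9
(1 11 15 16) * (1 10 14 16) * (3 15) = [0, 11, 2, 15, 4, 5, 6, 7, 8, 9, 14, 3, 12, 13, 16, 1, 10] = (1 11 3 15)(10 14 16)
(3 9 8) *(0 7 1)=(0 7 1)(3 9 8)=[7, 0, 2, 9, 4, 5, 6, 1, 3, 8]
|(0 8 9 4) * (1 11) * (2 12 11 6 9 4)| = |(0 8 4)(1 6 9 2 12 11)| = 6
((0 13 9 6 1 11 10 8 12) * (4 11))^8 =(0 8 11 1 9)(4 6 13 12 10)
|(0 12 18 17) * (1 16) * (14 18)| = 10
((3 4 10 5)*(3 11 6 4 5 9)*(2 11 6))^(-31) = (2 11)(3 9 10 4 6 5)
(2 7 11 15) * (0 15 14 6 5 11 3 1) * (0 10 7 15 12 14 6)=[12, 10, 15, 1, 4, 11, 5, 3, 8, 9, 7, 6, 14, 13, 0, 2]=(0 12 14)(1 10 7 3)(2 15)(5 11 6)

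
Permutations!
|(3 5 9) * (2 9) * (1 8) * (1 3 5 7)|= 12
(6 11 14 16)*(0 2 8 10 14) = (0 2 8 10 14 16 6 11) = [2, 1, 8, 3, 4, 5, 11, 7, 10, 9, 14, 0, 12, 13, 16, 15, 6]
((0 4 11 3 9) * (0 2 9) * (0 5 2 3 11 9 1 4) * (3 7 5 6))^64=(11)(1 5 9)(2 7 4)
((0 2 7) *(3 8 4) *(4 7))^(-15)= (0 3)(2 8)(4 7)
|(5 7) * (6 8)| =2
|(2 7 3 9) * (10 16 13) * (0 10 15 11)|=|(0 10 16 13 15 11)(2 7 3 9)|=12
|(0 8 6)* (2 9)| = 6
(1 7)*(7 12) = (1 12 7) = [0, 12, 2, 3, 4, 5, 6, 1, 8, 9, 10, 11, 7]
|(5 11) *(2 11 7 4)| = |(2 11 5 7 4)| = 5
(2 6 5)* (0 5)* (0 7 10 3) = (0 5 2 6 7 10 3) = [5, 1, 6, 0, 4, 2, 7, 10, 8, 9, 3]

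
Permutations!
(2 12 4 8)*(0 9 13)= (0 9 13)(2 12 4 8)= [9, 1, 12, 3, 8, 5, 6, 7, 2, 13, 10, 11, 4, 0]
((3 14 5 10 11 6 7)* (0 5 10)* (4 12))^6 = ((0 5)(3 14 10 11 6 7)(4 12))^6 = (14)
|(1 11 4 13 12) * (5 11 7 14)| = 8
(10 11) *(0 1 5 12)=(0 1 5 12)(10 11)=[1, 5, 2, 3, 4, 12, 6, 7, 8, 9, 11, 10, 0]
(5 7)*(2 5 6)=[0, 1, 5, 3, 4, 7, 2, 6]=(2 5 7 6)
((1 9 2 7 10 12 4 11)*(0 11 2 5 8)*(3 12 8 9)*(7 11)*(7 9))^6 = (12)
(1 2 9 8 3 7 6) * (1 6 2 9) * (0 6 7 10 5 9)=[6, 0, 1, 10, 4, 9, 7, 2, 3, 8, 5]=(0 6 7 2 1)(3 10 5 9 8)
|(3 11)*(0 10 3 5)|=5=|(0 10 3 11 5)|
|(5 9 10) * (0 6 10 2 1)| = 7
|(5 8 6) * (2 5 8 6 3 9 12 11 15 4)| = |(2 5 6 8 3 9 12 11 15 4)| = 10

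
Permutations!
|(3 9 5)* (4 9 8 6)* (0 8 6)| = 10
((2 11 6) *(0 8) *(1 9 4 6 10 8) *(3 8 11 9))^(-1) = (0 8 3 1)(2 6 4 9)(10 11)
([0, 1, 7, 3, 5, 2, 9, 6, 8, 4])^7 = [0, 1, 7, 3, 5, 2, 9, 6, 8, 4]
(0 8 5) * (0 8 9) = [9, 1, 2, 3, 4, 8, 6, 7, 5, 0] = (0 9)(5 8)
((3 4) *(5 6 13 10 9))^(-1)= (3 4)(5 9 10 13 6)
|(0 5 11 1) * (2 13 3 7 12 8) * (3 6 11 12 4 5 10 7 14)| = |(0 10 7 4 5 12 8 2 13 6 11 1)(3 14)| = 12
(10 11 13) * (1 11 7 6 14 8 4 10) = (1 11 13)(4 10 7 6 14 8) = [0, 11, 2, 3, 10, 5, 14, 6, 4, 9, 7, 13, 12, 1, 8]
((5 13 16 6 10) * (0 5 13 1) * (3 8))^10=((0 5 1)(3 8)(6 10 13 16))^10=(0 5 1)(6 13)(10 16)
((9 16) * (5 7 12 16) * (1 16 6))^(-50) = (1 6 12 7 5 9 16)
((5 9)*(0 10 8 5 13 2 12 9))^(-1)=((0 10 8 5)(2 12 9 13))^(-1)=(0 5 8 10)(2 13 9 12)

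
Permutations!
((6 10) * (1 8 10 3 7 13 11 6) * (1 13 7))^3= (1 13 3 10 6 8 11)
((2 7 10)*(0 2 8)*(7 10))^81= (0 2 10 8)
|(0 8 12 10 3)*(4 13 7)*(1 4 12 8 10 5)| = |(0 10 3)(1 4 13 7 12 5)| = 6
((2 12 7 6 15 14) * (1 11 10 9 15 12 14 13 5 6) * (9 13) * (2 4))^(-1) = (1 7 12 6 5 13 10 11)(2 4 14)(9 15)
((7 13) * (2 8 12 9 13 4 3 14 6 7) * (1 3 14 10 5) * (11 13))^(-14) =(1 10)(2 11 12)(3 5)(4 6)(7 14)(8 13 9)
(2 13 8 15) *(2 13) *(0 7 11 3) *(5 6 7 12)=(0 12 5 6 7 11 3)(8 15 13)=[12, 1, 2, 0, 4, 6, 7, 11, 15, 9, 10, 3, 5, 8, 14, 13]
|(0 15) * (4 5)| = |(0 15)(4 5)| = 2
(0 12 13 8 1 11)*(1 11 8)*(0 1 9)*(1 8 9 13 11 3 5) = [12, 9, 2, 5, 4, 1, 6, 7, 3, 0, 10, 8, 11, 13] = (13)(0 12 11 8 3 5 1 9)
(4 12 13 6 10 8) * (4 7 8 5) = [0, 1, 2, 3, 12, 4, 10, 8, 7, 9, 5, 11, 13, 6] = (4 12 13 6 10 5)(7 8)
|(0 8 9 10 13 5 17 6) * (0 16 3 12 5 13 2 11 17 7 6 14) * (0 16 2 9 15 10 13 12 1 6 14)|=17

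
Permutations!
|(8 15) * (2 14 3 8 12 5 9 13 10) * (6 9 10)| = 24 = |(2 14 3 8 15 12 5 10)(6 9 13)|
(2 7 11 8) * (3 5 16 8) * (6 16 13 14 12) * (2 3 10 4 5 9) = (2 7 11 10 4 5 13 14 12 6 16 8 3 9) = [0, 1, 7, 9, 5, 13, 16, 11, 3, 2, 4, 10, 6, 14, 12, 15, 8]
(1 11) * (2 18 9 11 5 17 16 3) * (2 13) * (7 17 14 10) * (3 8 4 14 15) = (1 5 15 3 13 2 18 9 11)(4 14 10 7 17 16 8) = [0, 5, 18, 13, 14, 15, 6, 17, 4, 11, 7, 1, 12, 2, 10, 3, 8, 16, 9]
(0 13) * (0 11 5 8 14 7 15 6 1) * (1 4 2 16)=(0 13 11 5 8 14 7 15 6 4 2 16 1)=[13, 0, 16, 3, 2, 8, 4, 15, 14, 9, 10, 5, 12, 11, 7, 6, 1]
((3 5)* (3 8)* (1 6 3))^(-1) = ((1 6 3 5 8))^(-1) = (1 8 5 3 6)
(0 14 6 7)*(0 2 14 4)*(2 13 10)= (0 4)(2 14 6 7 13 10)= [4, 1, 14, 3, 0, 5, 7, 13, 8, 9, 2, 11, 12, 10, 6]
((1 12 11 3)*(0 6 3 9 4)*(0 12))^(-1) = ((0 6 3 1)(4 12 11 9))^(-1) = (0 1 3 6)(4 9 11 12)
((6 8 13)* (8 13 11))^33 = (6 13)(8 11)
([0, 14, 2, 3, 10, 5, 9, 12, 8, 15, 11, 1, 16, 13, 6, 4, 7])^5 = (1 4 6 11 15 14 10 9)(7 16 12)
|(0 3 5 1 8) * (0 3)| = |(1 8 3 5)| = 4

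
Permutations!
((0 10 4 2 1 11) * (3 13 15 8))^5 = (0 11 1 2 4 10)(3 13 15 8)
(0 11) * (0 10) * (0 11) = (10 11) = [0, 1, 2, 3, 4, 5, 6, 7, 8, 9, 11, 10]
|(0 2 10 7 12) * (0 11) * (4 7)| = 7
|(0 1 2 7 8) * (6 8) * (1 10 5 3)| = 9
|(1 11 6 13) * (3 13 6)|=|(1 11 3 13)|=4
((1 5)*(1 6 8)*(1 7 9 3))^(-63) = (9) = ((1 5 6 8 7 9 3))^(-63)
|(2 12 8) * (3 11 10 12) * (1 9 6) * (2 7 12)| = 12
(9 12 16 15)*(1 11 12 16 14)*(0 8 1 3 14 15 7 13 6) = (0 8 1 11 12 15 9 16 7 13 6)(3 14) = [8, 11, 2, 14, 4, 5, 0, 13, 1, 16, 10, 12, 15, 6, 3, 9, 7]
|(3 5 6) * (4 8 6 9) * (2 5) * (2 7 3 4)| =6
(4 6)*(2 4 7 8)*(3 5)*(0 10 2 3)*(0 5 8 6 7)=[10, 1, 4, 8, 7, 5, 0, 6, 3, 9, 2]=(0 10 2 4 7 6)(3 8)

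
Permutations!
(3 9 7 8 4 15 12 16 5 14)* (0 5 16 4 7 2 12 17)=(0 5 14 3 9 2 12 4 15 17)(7 8)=[5, 1, 12, 9, 15, 14, 6, 8, 7, 2, 10, 11, 4, 13, 3, 17, 16, 0]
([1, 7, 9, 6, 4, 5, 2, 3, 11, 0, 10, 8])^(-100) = [2, 9, 3, 1, 4, 5, 7, 0, 8, 6, 10, 11]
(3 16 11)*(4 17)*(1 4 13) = [0, 4, 2, 16, 17, 5, 6, 7, 8, 9, 10, 3, 12, 1, 14, 15, 11, 13] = (1 4 17 13)(3 16 11)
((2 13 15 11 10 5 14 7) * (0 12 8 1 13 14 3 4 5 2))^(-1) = ((0 12 8 1 13 15 11 10 2 14 7)(3 4 5))^(-1) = (0 7 14 2 10 11 15 13 1 8 12)(3 5 4)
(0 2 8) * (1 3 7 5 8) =(0 2 1 3 7 5 8) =[2, 3, 1, 7, 4, 8, 6, 5, 0]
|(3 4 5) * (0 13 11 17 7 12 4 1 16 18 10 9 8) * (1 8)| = |(0 13 11 17 7 12 4 5 3 8)(1 16 18 10 9)| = 10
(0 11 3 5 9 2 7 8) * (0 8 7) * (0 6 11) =(2 6 11 3 5 9) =[0, 1, 6, 5, 4, 9, 11, 7, 8, 2, 10, 3]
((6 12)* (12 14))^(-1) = ((6 14 12))^(-1) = (6 12 14)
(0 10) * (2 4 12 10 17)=(0 17 2 4 12 10)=[17, 1, 4, 3, 12, 5, 6, 7, 8, 9, 0, 11, 10, 13, 14, 15, 16, 2]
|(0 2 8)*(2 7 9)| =|(0 7 9 2 8)| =5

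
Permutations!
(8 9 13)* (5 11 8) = (5 11 8 9 13) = [0, 1, 2, 3, 4, 11, 6, 7, 9, 13, 10, 8, 12, 5]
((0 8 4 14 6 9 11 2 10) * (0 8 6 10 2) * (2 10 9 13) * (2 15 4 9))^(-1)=((0 6 13 15 4 14 2 10 8 9 11))^(-1)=(0 11 9 8 10 2 14 4 15 13 6)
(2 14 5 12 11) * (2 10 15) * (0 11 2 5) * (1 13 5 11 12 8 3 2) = [12, 13, 14, 2, 4, 8, 6, 7, 3, 9, 15, 10, 1, 5, 0, 11] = (0 12 1 13 5 8 3 2 14)(10 15 11)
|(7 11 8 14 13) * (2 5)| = 10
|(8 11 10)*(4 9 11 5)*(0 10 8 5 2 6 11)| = 20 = |(0 10 5 4 9)(2 6 11 8)|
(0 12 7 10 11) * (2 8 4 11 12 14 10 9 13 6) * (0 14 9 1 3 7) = (0 9 13 6 2 8 4 11 14 10 12)(1 3 7) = [9, 3, 8, 7, 11, 5, 2, 1, 4, 13, 12, 14, 0, 6, 10]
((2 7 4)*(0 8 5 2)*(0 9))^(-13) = ((0 8 5 2 7 4 9))^(-13) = (0 8 5 2 7 4 9)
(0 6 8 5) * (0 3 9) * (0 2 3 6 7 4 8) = [7, 1, 3, 9, 8, 6, 0, 4, 5, 2] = (0 7 4 8 5 6)(2 3 9)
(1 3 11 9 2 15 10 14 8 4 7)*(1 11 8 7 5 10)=[0, 3, 15, 8, 5, 10, 6, 11, 4, 2, 14, 9, 12, 13, 7, 1]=(1 3 8 4 5 10 14 7 11 9 2 15)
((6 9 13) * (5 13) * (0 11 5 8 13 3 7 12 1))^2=((0 11 5 3 7 12 1)(6 9 8 13))^2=(0 5 7 1 11 3 12)(6 8)(9 13)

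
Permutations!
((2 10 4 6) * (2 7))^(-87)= (2 6 10 7 4)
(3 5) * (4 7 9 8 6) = (3 5)(4 7 9 8 6) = [0, 1, 2, 5, 7, 3, 4, 9, 6, 8]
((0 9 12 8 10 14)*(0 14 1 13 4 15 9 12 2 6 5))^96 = (15)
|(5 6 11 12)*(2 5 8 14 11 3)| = 4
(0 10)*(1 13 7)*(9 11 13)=(0 10)(1 9 11 13 7)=[10, 9, 2, 3, 4, 5, 6, 1, 8, 11, 0, 13, 12, 7]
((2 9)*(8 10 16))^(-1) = (2 9)(8 16 10)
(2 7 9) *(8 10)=(2 7 9)(8 10)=[0, 1, 7, 3, 4, 5, 6, 9, 10, 2, 8]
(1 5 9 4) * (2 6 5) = (1 2 6 5 9 4) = [0, 2, 6, 3, 1, 9, 5, 7, 8, 4]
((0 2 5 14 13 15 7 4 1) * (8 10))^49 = (0 13 1 14 4 5 7 2 15)(8 10)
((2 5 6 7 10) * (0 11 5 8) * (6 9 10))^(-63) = (11)(6 7)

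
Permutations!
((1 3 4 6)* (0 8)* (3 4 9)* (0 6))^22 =((0 8 6 1 4)(3 9))^22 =(9)(0 6 4 8 1)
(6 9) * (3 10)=(3 10)(6 9)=[0, 1, 2, 10, 4, 5, 9, 7, 8, 6, 3]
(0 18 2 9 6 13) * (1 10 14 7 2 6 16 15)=(0 18 6 13)(1 10 14 7 2 9 16 15)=[18, 10, 9, 3, 4, 5, 13, 2, 8, 16, 14, 11, 12, 0, 7, 1, 15, 17, 6]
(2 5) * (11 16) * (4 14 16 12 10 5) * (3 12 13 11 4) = (2 3 12 10 5)(4 14 16)(11 13) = [0, 1, 3, 12, 14, 2, 6, 7, 8, 9, 5, 13, 10, 11, 16, 15, 4]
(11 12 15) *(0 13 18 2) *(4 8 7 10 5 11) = (0 13 18 2)(4 8 7 10 5 11 12 15) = [13, 1, 0, 3, 8, 11, 6, 10, 7, 9, 5, 12, 15, 18, 14, 4, 16, 17, 2]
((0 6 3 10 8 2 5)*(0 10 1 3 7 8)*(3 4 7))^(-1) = (0 10 5 2 8 7 4 1 3 6)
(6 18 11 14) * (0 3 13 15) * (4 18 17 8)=(0 3 13 15)(4 18 11 14 6 17 8)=[3, 1, 2, 13, 18, 5, 17, 7, 4, 9, 10, 14, 12, 15, 6, 0, 16, 8, 11]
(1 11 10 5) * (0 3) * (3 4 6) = (0 4 6 3)(1 11 10 5) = [4, 11, 2, 0, 6, 1, 3, 7, 8, 9, 5, 10]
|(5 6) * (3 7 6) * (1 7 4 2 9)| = 8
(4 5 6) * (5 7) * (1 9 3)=(1 9 3)(4 7 5 6)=[0, 9, 2, 1, 7, 6, 4, 5, 8, 3]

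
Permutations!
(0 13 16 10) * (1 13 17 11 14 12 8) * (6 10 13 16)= (0 17 11 14 12 8 1 16 13 6 10)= [17, 16, 2, 3, 4, 5, 10, 7, 1, 9, 0, 14, 8, 6, 12, 15, 13, 11]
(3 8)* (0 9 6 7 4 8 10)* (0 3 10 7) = (0 9 6)(3 7 4 8 10) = [9, 1, 2, 7, 8, 5, 0, 4, 10, 6, 3]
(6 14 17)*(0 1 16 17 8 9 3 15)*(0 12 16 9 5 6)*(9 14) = (0 1 14 8 5 6 9 3 15 12 16 17) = [1, 14, 2, 15, 4, 6, 9, 7, 5, 3, 10, 11, 16, 13, 8, 12, 17, 0]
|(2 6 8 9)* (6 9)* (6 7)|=|(2 9)(6 8 7)|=6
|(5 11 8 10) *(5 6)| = 5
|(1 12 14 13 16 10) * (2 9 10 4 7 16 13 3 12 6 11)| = 6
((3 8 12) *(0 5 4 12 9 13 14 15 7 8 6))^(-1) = ((0 5 4 12 3 6)(7 8 9 13 14 15))^(-1) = (0 6 3 12 4 5)(7 15 14 13 9 8)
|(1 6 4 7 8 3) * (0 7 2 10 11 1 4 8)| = |(0 7)(1 6 8 3 4 2 10 11)| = 8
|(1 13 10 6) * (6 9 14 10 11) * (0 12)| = 12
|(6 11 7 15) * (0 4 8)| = 12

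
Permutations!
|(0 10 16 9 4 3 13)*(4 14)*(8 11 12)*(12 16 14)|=30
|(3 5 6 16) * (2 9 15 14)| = 4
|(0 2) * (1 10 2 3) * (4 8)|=10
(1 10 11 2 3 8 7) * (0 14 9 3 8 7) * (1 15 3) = (0 14 9 1 10 11 2 8)(3 7 15) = [14, 10, 8, 7, 4, 5, 6, 15, 0, 1, 11, 2, 12, 13, 9, 3]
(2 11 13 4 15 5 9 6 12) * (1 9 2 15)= [0, 9, 11, 3, 1, 2, 12, 7, 8, 6, 10, 13, 15, 4, 14, 5]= (1 9 6 12 15 5 2 11 13 4)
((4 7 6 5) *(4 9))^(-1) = (4 9 5 6 7)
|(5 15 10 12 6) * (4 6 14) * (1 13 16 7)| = 28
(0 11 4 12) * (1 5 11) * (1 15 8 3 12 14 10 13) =(0 15 8 3 12)(1 5 11 4 14 10 13) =[15, 5, 2, 12, 14, 11, 6, 7, 3, 9, 13, 4, 0, 1, 10, 8]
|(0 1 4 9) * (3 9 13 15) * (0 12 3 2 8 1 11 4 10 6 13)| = |(0 11 4)(1 10 6 13 15 2 8)(3 9 12)| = 21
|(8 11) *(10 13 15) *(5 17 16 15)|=|(5 17 16 15 10 13)(8 11)|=6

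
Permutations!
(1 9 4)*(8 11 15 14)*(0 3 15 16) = [3, 9, 2, 15, 1, 5, 6, 7, 11, 4, 10, 16, 12, 13, 8, 14, 0] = (0 3 15 14 8 11 16)(1 9 4)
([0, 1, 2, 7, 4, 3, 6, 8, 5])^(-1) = [0, 1, 2, 5, 4, 8, 6, 3, 7]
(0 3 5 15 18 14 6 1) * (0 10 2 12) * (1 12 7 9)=[3, 10, 7, 5, 4, 15, 12, 9, 8, 1, 2, 11, 0, 13, 6, 18, 16, 17, 14]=(0 3 5 15 18 14 6 12)(1 10 2 7 9)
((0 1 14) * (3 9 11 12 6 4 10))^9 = (14)(3 11 6 10 9 12 4)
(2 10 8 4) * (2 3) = (2 10 8 4 3) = [0, 1, 10, 2, 3, 5, 6, 7, 4, 9, 8]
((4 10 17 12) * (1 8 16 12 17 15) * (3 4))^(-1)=((17)(1 8 16 12 3 4 10 15))^(-1)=(17)(1 15 10 4 3 12 16 8)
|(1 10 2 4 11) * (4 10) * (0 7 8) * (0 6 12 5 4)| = |(0 7 8 6 12 5 4 11 1)(2 10)| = 18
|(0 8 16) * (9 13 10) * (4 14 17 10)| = 6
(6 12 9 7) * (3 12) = (3 12 9 7 6) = [0, 1, 2, 12, 4, 5, 3, 6, 8, 7, 10, 11, 9]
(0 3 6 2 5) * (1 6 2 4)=(0 3 2 5)(1 6 4)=[3, 6, 5, 2, 1, 0, 4]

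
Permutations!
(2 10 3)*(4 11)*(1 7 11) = (1 7 11 4)(2 10 3) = [0, 7, 10, 2, 1, 5, 6, 11, 8, 9, 3, 4]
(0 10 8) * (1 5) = (0 10 8)(1 5) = [10, 5, 2, 3, 4, 1, 6, 7, 0, 9, 8]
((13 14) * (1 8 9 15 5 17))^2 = (1 9 5)(8 15 17)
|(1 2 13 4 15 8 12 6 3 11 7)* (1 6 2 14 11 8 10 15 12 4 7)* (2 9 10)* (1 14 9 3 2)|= |(1 9 10 15)(2 13 7 6)(3 8 4 12)(11 14)|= 4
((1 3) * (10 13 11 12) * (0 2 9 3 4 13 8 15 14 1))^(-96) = (1 11 8)(4 12 15)(10 14 13)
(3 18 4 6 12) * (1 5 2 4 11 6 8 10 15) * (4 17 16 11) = [0, 5, 17, 18, 8, 2, 12, 7, 10, 9, 15, 6, 3, 13, 14, 1, 11, 16, 4] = (1 5 2 17 16 11 6 12 3 18 4 8 10 15)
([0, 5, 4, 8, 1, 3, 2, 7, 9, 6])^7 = [0, 4, 6, 5, 2, 1, 9, 7, 3, 8]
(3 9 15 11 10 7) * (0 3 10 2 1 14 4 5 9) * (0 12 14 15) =[3, 15, 1, 12, 5, 9, 6, 10, 8, 0, 7, 2, 14, 13, 4, 11] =(0 3 12 14 4 5 9)(1 15 11 2)(7 10)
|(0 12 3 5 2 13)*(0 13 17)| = 6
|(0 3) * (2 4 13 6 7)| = |(0 3)(2 4 13 6 7)| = 10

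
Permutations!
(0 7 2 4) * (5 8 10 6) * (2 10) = (0 7 10 6 5 8 2 4) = [7, 1, 4, 3, 0, 8, 5, 10, 2, 9, 6]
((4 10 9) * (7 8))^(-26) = ((4 10 9)(7 8))^(-26) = (4 10 9)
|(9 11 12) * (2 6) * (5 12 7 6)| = |(2 5 12 9 11 7 6)| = 7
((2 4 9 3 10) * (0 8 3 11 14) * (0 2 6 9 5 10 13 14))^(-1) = (0 11 9 6 10 5 4 2 14 13 3 8)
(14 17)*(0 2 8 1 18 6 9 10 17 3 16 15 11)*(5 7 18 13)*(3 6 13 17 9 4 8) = (0 2 3 16 15 11)(1 17 14 6 4 8)(5 7 18 13)(9 10) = [2, 17, 3, 16, 8, 7, 4, 18, 1, 10, 9, 0, 12, 5, 6, 11, 15, 14, 13]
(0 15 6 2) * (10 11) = (0 15 6 2)(10 11) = [15, 1, 0, 3, 4, 5, 2, 7, 8, 9, 11, 10, 12, 13, 14, 6]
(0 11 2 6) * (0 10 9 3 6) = (0 11 2)(3 6 10 9) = [11, 1, 0, 6, 4, 5, 10, 7, 8, 3, 9, 2]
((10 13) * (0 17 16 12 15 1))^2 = ((0 17 16 12 15 1)(10 13))^2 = (0 16 15)(1 17 12)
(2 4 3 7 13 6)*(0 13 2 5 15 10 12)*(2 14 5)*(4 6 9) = (0 13 9 4 3 7 14 5 15 10 12)(2 6) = [13, 1, 6, 7, 3, 15, 2, 14, 8, 4, 12, 11, 0, 9, 5, 10]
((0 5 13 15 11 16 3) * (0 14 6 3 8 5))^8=(3 6 14)(5 15 16)(8 13 11)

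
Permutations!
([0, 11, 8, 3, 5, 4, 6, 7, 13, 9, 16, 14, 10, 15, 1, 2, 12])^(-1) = [0, 14, 15, 3, 5, 4, 6, 7, 2, 9, 12, 1, 16, 8, 11, 13, 10]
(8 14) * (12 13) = (8 14)(12 13) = [0, 1, 2, 3, 4, 5, 6, 7, 14, 9, 10, 11, 13, 12, 8]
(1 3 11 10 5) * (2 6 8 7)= (1 3 11 10 5)(2 6 8 7)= [0, 3, 6, 11, 4, 1, 8, 2, 7, 9, 5, 10]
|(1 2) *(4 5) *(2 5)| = 4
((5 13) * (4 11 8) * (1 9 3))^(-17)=(1 9 3)(4 11 8)(5 13)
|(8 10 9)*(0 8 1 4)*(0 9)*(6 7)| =6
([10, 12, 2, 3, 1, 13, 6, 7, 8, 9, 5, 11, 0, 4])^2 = (0 5 4 12 10 13 1)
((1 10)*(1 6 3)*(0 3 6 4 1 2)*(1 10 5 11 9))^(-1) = (0 2 3)(1 9 11 5)(4 10)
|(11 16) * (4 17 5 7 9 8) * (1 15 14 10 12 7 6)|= |(1 15 14 10 12 7 9 8 4 17 5 6)(11 16)|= 12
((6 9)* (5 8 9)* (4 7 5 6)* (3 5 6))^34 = (3 6 7 4 9 8 5)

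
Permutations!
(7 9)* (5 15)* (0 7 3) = (0 7 9 3)(5 15) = [7, 1, 2, 0, 4, 15, 6, 9, 8, 3, 10, 11, 12, 13, 14, 5]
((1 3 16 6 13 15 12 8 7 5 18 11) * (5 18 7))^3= ((1 3 16 6 13 15 12 8 5 7 18 11))^3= (1 6 12 7)(3 13 8 18)(5 11 16 15)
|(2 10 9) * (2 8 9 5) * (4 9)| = 3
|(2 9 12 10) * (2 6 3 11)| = 7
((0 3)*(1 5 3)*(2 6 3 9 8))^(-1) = ((0 1 5 9 8 2 6 3))^(-1) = (0 3 6 2 8 9 5 1)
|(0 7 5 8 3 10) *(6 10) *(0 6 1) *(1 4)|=|(0 7 5 8 3 4 1)(6 10)|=14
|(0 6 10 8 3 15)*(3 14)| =7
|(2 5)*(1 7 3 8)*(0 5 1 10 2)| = 6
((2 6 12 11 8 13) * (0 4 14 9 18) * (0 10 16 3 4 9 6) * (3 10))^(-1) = ((0 9 18 3 4 14 6 12 11 8 13 2)(10 16))^(-1) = (0 2 13 8 11 12 6 14 4 3 18 9)(10 16)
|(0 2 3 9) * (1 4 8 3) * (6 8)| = 8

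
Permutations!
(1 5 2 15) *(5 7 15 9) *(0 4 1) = (0 4 1 7 15)(2 9 5) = [4, 7, 9, 3, 1, 2, 6, 15, 8, 5, 10, 11, 12, 13, 14, 0]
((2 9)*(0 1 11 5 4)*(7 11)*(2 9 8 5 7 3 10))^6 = ((0 1 3 10 2 8 5 4)(7 11))^6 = (11)(0 5 2 3)(1 4 8 10)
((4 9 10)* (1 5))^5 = ((1 5)(4 9 10))^5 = (1 5)(4 10 9)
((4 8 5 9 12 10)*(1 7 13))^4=(1 7 13)(4 12 5)(8 10 9)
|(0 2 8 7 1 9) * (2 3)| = 7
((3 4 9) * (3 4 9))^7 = ((3 9 4))^7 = (3 9 4)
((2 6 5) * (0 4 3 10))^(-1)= (0 10 3 4)(2 5 6)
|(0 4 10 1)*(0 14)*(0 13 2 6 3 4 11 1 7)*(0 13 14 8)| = 28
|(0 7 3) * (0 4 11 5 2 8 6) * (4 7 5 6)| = 14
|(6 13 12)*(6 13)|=2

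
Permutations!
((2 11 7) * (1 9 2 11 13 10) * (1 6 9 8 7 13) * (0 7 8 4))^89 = ((0 7 11 13 10 6 9 2 1 4))^89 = (0 4 1 2 9 6 10 13 11 7)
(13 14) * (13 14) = (14) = [0, 1, 2, 3, 4, 5, 6, 7, 8, 9, 10, 11, 12, 13, 14]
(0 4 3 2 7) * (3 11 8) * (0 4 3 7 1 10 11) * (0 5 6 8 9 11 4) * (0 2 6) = (0 3 6 8 7 2 1 10 4 5)(9 11) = [3, 10, 1, 6, 5, 0, 8, 2, 7, 11, 4, 9]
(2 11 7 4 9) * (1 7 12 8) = (1 7 4 9 2 11 12 8) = [0, 7, 11, 3, 9, 5, 6, 4, 1, 2, 10, 12, 8]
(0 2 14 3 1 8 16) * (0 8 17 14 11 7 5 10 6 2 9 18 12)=(0 9 18 12)(1 17 14 3)(2 11 7 5 10 6)(8 16)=[9, 17, 11, 1, 4, 10, 2, 5, 16, 18, 6, 7, 0, 13, 3, 15, 8, 14, 12]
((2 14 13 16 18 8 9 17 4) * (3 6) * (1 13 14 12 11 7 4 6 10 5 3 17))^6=(18)(2 12 11 7 4)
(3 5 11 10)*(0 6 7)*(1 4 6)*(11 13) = [1, 4, 2, 5, 6, 13, 7, 0, 8, 9, 3, 10, 12, 11] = (0 1 4 6 7)(3 5 13 11 10)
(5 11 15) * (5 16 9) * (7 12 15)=(5 11 7 12 15 16 9)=[0, 1, 2, 3, 4, 11, 6, 12, 8, 5, 10, 7, 15, 13, 14, 16, 9]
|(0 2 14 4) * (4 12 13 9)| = |(0 2 14 12 13 9 4)| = 7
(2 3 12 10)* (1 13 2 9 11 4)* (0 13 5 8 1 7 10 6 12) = (0 13 2 3)(1 5 8)(4 7 10 9 11)(6 12) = [13, 5, 3, 0, 7, 8, 12, 10, 1, 11, 9, 4, 6, 2]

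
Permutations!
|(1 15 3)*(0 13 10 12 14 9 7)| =|(0 13 10 12 14 9 7)(1 15 3)| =21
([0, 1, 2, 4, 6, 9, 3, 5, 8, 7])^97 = [0, 1, 2, 4, 6, 9, 3, 5, 8, 7]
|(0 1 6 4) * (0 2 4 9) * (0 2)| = 6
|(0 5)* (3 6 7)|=|(0 5)(3 6 7)|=6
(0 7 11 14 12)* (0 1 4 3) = [7, 4, 2, 0, 3, 5, 6, 11, 8, 9, 10, 14, 1, 13, 12] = (0 7 11 14 12 1 4 3)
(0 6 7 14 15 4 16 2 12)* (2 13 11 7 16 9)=(0 6 16 13 11 7 14 15 4 9 2 12)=[6, 1, 12, 3, 9, 5, 16, 14, 8, 2, 10, 7, 0, 11, 15, 4, 13]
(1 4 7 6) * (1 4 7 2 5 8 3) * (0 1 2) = (0 1 7 6 4)(2 5 8 3) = [1, 7, 5, 2, 0, 8, 4, 6, 3]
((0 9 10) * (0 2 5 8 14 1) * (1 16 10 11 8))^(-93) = ((0 9 11 8 14 16 10 2 5 1))^(-93) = (0 2 14 9 5 16 11 1 10 8)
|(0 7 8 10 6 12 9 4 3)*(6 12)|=|(0 7 8 10 12 9 4 3)|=8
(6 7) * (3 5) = (3 5)(6 7) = [0, 1, 2, 5, 4, 3, 7, 6]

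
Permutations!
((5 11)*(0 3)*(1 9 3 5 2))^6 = (0 3 9 1 2 11 5)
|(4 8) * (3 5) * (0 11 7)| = |(0 11 7)(3 5)(4 8)| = 6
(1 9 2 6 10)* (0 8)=(0 8)(1 9 2 6 10)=[8, 9, 6, 3, 4, 5, 10, 7, 0, 2, 1]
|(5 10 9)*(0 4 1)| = 3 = |(0 4 1)(5 10 9)|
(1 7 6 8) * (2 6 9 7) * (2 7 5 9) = (1 7 2 6 8)(5 9) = [0, 7, 6, 3, 4, 9, 8, 2, 1, 5]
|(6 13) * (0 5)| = |(0 5)(6 13)| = 2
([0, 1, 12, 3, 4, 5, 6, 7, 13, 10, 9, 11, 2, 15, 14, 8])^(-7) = (2 12)(8 15 13)(9 10)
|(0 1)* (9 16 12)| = |(0 1)(9 16 12)| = 6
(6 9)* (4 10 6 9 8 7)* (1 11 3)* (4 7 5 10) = (1 11 3)(5 10 6 8) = [0, 11, 2, 1, 4, 10, 8, 7, 5, 9, 6, 3]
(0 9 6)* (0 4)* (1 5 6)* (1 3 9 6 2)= (0 6 4)(1 5 2)(3 9)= [6, 5, 1, 9, 0, 2, 4, 7, 8, 3]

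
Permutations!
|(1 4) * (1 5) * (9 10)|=6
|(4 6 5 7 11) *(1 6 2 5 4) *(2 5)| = 6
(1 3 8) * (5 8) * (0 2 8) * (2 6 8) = [6, 3, 2, 5, 4, 0, 8, 7, 1] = (0 6 8 1 3 5)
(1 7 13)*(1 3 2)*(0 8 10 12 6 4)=(0 8 10 12 6 4)(1 7 13 3 2)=[8, 7, 1, 2, 0, 5, 4, 13, 10, 9, 12, 11, 6, 3]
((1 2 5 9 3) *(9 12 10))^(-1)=((1 2 5 12 10 9 3))^(-1)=(1 3 9 10 12 5 2)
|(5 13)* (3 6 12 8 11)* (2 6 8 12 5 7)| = 15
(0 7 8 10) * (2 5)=(0 7 8 10)(2 5)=[7, 1, 5, 3, 4, 2, 6, 8, 10, 9, 0]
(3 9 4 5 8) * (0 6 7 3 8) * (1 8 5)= (0 6 7 3 9 4 1 8 5)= [6, 8, 2, 9, 1, 0, 7, 3, 5, 4]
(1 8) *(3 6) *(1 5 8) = [0, 1, 2, 6, 4, 8, 3, 7, 5] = (3 6)(5 8)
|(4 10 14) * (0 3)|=|(0 3)(4 10 14)|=6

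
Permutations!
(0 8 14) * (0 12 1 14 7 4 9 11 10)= [8, 14, 2, 3, 9, 5, 6, 4, 7, 11, 0, 10, 1, 13, 12]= (0 8 7 4 9 11 10)(1 14 12)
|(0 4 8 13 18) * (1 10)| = |(0 4 8 13 18)(1 10)| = 10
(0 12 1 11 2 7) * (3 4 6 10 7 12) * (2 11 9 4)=(0 3 2 12 1 9 4 6 10 7)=[3, 9, 12, 2, 6, 5, 10, 0, 8, 4, 7, 11, 1]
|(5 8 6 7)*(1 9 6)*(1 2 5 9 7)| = 12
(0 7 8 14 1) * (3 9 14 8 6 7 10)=(0 10 3 9 14 1)(6 7)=[10, 0, 2, 9, 4, 5, 7, 6, 8, 14, 3, 11, 12, 13, 1]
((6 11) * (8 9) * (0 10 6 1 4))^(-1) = (0 4 1 11 6 10)(8 9)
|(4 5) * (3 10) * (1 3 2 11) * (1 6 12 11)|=|(1 3 10 2)(4 5)(6 12 11)|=12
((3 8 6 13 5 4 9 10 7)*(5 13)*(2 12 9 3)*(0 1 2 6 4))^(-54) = ((13)(0 1 2 12 9 10 7 6 5)(3 8 4))^(-54) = (13)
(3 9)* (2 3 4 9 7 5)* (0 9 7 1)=[9, 0, 3, 1, 7, 2, 6, 5, 8, 4]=(0 9 4 7 5 2 3 1)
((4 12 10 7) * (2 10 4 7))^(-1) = (2 10)(4 12)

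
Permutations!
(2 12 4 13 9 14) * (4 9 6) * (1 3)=(1 3)(2 12 9 14)(4 13 6)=[0, 3, 12, 1, 13, 5, 4, 7, 8, 14, 10, 11, 9, 6, 2]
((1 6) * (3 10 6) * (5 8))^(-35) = (1 3 10 6)(5 8)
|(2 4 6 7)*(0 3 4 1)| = 7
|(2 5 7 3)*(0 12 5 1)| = 7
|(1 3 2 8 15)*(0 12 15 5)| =|(0 12 15 1 3 2 8 5)| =8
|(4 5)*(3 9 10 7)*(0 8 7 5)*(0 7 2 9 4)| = 6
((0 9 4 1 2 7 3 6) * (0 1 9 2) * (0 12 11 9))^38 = ((0 2 7 3 6 1 12 11 9 4))^38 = (0 9 12 6 7)(1 3 2 4 11)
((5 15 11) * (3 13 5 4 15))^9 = (15)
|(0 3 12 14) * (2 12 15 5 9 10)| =9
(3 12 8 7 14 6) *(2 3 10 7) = (2 3 12 8)(6 10 7 14) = [0, 1, 3, 12, 4, 5, 10, 14, 2, 9, 7, 11, 8, 13, 6]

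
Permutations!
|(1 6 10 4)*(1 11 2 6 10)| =|(1 10 4 11 2 6)| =6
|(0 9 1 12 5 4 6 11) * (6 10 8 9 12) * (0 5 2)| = |(0 12 2)(1 6 11 5 4 10 8 9)| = 24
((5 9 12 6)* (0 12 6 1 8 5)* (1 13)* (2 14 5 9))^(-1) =(0 6 9 8 1 13 12)(2 5 14)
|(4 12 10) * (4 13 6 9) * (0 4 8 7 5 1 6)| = |(0 4 12 10 13)(1 6 9 8 7 5)| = 30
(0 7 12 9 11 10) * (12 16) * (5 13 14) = (0 7 16 12 9 11 10)(5 13 14) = [7, 1, 2, 3, 4, 13, 6, 16, 8, 11, 0, 10, 9, 14, 5, 15, 12]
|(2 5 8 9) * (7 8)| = |(2 5 7 8 9)| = 5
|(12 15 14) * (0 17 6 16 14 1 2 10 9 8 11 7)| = 14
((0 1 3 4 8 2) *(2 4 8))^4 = ((0 1 3 8 4 2))^4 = (0 4 3)(1 2 8)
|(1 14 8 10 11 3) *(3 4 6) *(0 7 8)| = 10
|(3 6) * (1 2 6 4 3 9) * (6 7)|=10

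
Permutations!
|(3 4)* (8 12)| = |(3 4)(8 12)| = 2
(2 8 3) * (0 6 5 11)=(0 6 5 11)(2 8 3)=[6, 1, 8, 2, 4, 11, 5, 7, 3, 9, 10, 0]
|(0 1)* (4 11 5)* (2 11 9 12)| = |(0 1)(2 11 5 4 9 12)| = 6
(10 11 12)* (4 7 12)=(4 7 12 10 11)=[0, 1, 2, 3, 7, 5, 6, 12, 8, 9, 11, 4, 10]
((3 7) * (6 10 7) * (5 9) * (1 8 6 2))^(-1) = (1 2 3 7 10 6 8)(5 9)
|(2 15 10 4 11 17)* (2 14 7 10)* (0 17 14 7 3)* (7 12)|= 18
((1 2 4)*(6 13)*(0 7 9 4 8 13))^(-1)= ((0 7 9 4 1 2 8 13 6))^(-1)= (0 6 13 8 2 1 4 9 7)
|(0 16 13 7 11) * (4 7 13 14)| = 6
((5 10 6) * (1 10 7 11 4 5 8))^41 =((1 10 6 8)(4 5 7 11))^41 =(1 10 6 8)(4 5 7 11)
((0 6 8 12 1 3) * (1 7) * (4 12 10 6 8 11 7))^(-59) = ((0 8 10 6 11 7 1 3)(4 12))^(-59) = (0 7 10 3 11 8 1 6)(4 12)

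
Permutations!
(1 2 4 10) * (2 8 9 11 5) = (1 8 9 11 5 2 4 10) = [0, 8, 4, 3, 10, 2, 6, 7, 9, 11, 1, 5]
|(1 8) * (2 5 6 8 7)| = 6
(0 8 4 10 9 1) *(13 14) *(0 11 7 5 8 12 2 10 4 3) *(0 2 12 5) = (0 5 8 3 2 10 9 1 11 7)(13 14) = [5, 11, 10, 2, 4, 8, 6, 0, 3, 1, 9, 7, 12, 14, 13]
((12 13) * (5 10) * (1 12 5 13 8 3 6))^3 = ((1 12 8 3 6)(5 10 13))^3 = (13)(1 3 12 6 8)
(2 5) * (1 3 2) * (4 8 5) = (1 3 2 4 8 5) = [0, 3, 4, 2, 8, 1, 6, 7, 5]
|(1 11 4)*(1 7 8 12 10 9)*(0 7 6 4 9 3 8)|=12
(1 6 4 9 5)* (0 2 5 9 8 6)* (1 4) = (9)(0 2 5 4 8 6 1) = [2, 0, 5, 3, 8, 4, 1, 7, 6, 9]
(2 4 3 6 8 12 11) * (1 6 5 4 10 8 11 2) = (1 6 11)(2 10 8 12)(3 5 4) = [0, 6, 10, 5, 3, 4, 11, 7, 12, 9, 8, 1, 2]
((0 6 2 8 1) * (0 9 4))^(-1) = ((0 6 2 8 1 9 4))^(-1) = (0 4 9 1 8 2 6)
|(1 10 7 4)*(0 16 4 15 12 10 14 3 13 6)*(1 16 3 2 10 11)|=|(0 3 13 6)(1 14 2 10 7 15 12 11)(4 16)|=8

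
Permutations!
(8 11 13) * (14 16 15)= (8 11 13)(14 16 15)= [0, 1, 2, 3, 4, 5, 6, 7, 11, 9, 10, 13, 12, 8, 16, 14, 15]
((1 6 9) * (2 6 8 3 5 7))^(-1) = (1 9 6 2 7 5 3 8)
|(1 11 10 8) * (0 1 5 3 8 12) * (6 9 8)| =|(0 1 11 10 12)(3 6 9 8 5)| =5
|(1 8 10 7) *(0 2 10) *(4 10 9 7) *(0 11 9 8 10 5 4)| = |(0 2 8 11 9 7 1 10)(4 5)| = 8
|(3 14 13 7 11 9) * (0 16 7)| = 8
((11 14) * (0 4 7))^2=(14)(0 7 4)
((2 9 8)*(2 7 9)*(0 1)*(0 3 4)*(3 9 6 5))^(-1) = ((0 1 9 8 7 6 5 3 4))^(-1) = (0 4 3 5 6 7 8 9 1)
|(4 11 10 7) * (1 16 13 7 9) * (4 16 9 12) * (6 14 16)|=20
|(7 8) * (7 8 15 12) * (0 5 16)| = |(0 5 16)(7 15 12)| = 3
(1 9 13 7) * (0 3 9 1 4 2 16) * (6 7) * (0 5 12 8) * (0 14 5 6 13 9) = [3, 1, 16, 0, 2, 12, 7, 4, 14, 9, 10, 11, 8, 13, 5, 15, 6] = (0 3)(2 16 6 7 4)(5 12 8 14)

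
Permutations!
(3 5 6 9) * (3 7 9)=[0, 1, 2, 5, 4, 6, 3, 9, 8, 7]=(3 5 6)(7 9)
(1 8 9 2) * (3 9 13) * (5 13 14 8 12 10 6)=[0, 12, 1, 9, 4, 13, 5, 7, 14, 2, 6, 11, 10, 3, 8]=(1 12 10 6 5 13 3 9 2)(8 14)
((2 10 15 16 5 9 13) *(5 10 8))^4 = (2 13 9 5 8)(10 15 16)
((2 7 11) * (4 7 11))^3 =(2 11)(4 7)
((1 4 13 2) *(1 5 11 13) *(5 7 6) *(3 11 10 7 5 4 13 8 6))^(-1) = ((1 13 2 5 10 7 3 11 8 6 4))^(-1) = (1 4 6 8 11 3 7 10 5 2 13)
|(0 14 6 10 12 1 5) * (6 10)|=6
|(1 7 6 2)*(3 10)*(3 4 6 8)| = |(1 7 8 3 10 4 6 2)| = 8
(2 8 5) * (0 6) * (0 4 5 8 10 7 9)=[6, 1, 10, 3, 5, 2, 4, 9, 8, 0, 7]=(0 6 4 5 2 10 7 9)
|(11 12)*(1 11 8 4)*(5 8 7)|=7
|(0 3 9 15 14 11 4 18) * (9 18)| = 15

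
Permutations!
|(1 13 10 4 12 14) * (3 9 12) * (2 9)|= |(1 13 10 4 3 2 9 12 14)|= 9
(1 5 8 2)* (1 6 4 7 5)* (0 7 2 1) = (0 7 5 8 1)(2 6 4) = [7, 0, 6, 3, 2, 8, 4, 5, 1]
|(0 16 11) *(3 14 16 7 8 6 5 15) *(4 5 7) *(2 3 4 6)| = 9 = |(0 6 7 8 2 3 14 16 11)(4 5 15)|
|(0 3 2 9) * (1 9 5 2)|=4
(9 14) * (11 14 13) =(9 13 11 14) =[0, 1, 2, 3, 4, 5, 6, 7, 8, 13, 10, 14, 12, 11, 9]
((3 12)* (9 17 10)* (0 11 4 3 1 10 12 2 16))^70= ((0 11 4 3 2 16)(1 10 9 17 12))^70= (17)(0 2 4)(3 11 16)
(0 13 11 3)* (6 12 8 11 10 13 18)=[18, 1, 2, 0, 4, 5, 12, 7, 11, 9, 13, 3, 8, 10, 14, 15, 16, 17, 6]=(0 18 6 12 8 11 3)(10 13)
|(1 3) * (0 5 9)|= 6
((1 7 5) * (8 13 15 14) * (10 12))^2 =((1 7 5)(8 13 15 14)(10 12))^2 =(1 5 7)(8 15)(13 14)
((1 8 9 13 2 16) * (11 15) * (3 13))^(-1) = (1 16 2 13 3 9 8)(11 15) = ((1 8 9 3 13 2 16)(11 15))^(-1)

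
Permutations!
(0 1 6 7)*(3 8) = (0 1 6 7)(3 8) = [1, 6, 2, 8, 4, 5, 7, 0, 3]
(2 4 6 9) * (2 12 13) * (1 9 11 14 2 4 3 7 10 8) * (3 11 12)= (1 9 3 7 10 8)(2 11 14)(4 6 12 13)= [0, 9, 11, 7, 6, 5, 12, 10, 1, 3, 8, 14, 13, 4, 2]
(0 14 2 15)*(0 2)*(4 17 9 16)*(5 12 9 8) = [14, 1, 15, 3, 17, 12, 6, 7, 5, 16, 10, 11, 9, 13, 0, 2, 4, 8] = (0 14)(2 15)(4 17 8 5 12 9 16)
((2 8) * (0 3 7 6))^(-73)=(0 6 7 3)(2 8)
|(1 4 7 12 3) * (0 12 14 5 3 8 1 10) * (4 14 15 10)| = |(0 12 8 1 14 5 3 4 7 15 10)| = 11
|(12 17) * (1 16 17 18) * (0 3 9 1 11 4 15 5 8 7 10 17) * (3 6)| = 30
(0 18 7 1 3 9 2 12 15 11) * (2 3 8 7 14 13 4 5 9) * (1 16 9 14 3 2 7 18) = (0 1 8 18 3 7 16 9 2 12 15 11)(4 5 14 13) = [1, 8, 12, 7, 5, 14, 6, 16, 18, 2, 10, 0, 15, 4, 13, 11, 9, 17, 3]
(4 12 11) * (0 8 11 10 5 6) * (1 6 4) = [8, 6, 2, 3, 12, 4, 0, 7, 11, 9, 5, 1, 10] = (0 8 11 1 6)(4 12 10 5)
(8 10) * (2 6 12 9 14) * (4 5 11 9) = (2 6 12 4 5 11 9 14)(8 10) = [0, 1, 6, 3, 5, 11, 12, 7, 10, 14, 8, 9, 4, 13, 2]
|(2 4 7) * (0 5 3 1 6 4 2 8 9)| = |(0 5 3 1 6 4 7 8 9)| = 9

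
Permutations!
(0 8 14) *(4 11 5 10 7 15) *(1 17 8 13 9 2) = (0 13 9 2 1 17 8 14)(4 11 5 10 7 15) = [13, 17, 1, 3, 11, 10, 6, 15, 14, 2, 7, 5, 12, 9, 0, 4, 16, 8]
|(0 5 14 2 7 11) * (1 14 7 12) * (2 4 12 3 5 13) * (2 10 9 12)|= 13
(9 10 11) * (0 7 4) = (0 7 4)(9 10 11) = [7, 1, 2, 3, 0, 5, 6, 4, 8, 10, 11, 9]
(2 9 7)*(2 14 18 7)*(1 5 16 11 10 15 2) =[0, 5, 9, 3, 4, 16, 6, 14, 8, 1, 15, 10, 12, 13, 18, 2, 11, 17, 7] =(1 5 16 11 10 15 2 9)(7 14 18)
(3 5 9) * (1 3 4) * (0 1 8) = (0 1 3 5 9 4 8) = [1, 3, 2, 5, 8, 9, 6, 7, 0, 4]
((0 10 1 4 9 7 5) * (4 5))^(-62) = ((0 10 1 5)(4 9 7))^(-62) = (0 1)(4 9 7)(5 10)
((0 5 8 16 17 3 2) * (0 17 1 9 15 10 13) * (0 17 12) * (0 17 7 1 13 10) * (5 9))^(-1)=(0 15 9)(1 7 13 16 8 5)(2 3 17 12)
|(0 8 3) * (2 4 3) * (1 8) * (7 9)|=6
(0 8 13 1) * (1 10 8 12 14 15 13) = [12, 0, 2, 3, 4, 5, 6, 7, 1, 9, 8, 11, 14, 10, 15, 13] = (0 12 14 15 13 10 8 1)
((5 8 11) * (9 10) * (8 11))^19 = ((5 11)(9 10))^19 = (5 11)(9 10)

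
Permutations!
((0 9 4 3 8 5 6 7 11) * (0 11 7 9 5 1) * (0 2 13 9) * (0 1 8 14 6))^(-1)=(0 5)(1 6 14 3 4 9 13 2)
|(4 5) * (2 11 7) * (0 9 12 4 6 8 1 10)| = 9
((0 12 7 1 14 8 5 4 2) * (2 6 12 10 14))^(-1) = (0 2 1 7 12 6 4 5 8 14 10)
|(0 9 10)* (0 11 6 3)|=6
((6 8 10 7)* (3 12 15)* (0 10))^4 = (0 8 6 7 10)(3 12 15)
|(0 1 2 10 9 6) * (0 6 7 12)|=7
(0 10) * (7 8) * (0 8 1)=(0 10 8 7 1)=[10, 0, 2, 3, 4, 5, 6, 1, 7, 9, 8]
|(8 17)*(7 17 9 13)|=5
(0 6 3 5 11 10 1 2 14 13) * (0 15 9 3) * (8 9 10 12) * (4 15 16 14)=(0 6)(1 2 4 15 10)(3 5 11 12 8 9)(13 16 14)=[6, 2, 4, 5, 15, 11, 0, 7, 9, 3, 1, 12, 8, 16, 13, 10, 14]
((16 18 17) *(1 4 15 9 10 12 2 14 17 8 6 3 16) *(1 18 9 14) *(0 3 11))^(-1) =(0 11 6 8 18 17 14 15 4 1 2 12 10 9 16 3)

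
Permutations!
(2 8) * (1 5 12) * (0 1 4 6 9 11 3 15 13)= (0 1 5 12 4 6 9 11 3 15 13)(2 8)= [1, 5, 8, 15, 6, 12, 9, 7, 2, 11, 10, 3, 4, 0, 14, 13]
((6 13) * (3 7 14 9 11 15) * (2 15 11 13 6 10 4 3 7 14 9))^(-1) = (2 14 3 4 10 13 9 7 15)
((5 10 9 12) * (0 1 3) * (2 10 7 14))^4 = (0 1 3)(2 5 10 7 9 14 12)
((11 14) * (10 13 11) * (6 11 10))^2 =(6 14 11)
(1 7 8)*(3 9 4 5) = (1 7 8)(3 9 4 5) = [0, 7, 2, 9, 5, 3, 6, 8, 1, 4]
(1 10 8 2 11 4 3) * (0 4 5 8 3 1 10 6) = [4, 6, 11, 10, 1, 8, 0, 7, 2, 9, 3, 5] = (0 4 1 6)(2 11 5 8)(3 10)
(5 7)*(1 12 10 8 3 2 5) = [0, 12, 5, 2, 4, 7, 6, 1, 3, 9, 8, 11, 10] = (1 12 10 8 3 2 5 7)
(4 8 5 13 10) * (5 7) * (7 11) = (4 8 11 7 5 13 10) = [0, 1, 2, 3, 8, 13, 6, 5, 11, 9, 4, 7, 12, 10]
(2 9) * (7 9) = (2 7 9) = [0, 1, 7, 3, 4, 5, 6, 9, 8, 2]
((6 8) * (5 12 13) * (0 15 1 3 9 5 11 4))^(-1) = (0 4 11 13 12 5 9 3 1 15)(6 8)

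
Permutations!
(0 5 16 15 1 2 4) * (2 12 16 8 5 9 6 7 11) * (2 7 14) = (0 9 6 14 2 4)(1 12 16 15)(5 8)(7 11) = [9, 12, 4, 3, 0, 8, 14, 11, 5, 6, 10, 7, 16, 13, 2, 1, 15]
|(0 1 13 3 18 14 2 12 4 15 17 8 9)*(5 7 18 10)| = 16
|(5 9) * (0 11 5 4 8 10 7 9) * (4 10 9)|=|(0 11 5)(4 8 9 10 7)|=15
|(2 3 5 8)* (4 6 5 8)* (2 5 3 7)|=10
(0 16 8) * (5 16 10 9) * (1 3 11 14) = (0 10 9 5 16 8)(1 3 11 14) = [10, 3, 2, 11, 4, 16, 6, 7, 0, 5, 9, 14, 12, 13, 1, 15, 8]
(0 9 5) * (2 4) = (0 9 5)(2 4) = [9, 1, 4, 3, 2, 0, 6, 7, 8, 5]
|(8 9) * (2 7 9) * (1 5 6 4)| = 4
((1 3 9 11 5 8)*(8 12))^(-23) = ((1 3 9 11 5 12 8))^(-23) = (1 12 11 3 8 5 9)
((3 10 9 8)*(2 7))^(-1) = (2 7)(3 8 9 10)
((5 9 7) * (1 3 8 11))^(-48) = (11)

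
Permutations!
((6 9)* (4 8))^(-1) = (4 8)(6 9)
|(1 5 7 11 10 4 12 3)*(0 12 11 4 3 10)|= 9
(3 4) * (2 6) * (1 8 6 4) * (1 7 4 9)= [0, 8, 9, 7, 3, 5, 2, 4, 6, 1]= (1 8 6 2 9)(3 7 4)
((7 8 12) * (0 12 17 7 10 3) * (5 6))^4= ((0 12 10 3)(5 6)(7 8 17))^4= (7 8 17)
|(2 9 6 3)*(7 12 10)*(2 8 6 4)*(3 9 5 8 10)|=12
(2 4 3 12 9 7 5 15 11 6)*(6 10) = (2 4 3 12 9 7 5 15 11 10 6) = [0, 1, 4, 12, 3, 15, 2, 5, 8, 7, 6, 10, 9, 13, 14, 11]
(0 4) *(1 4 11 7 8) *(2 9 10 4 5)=[11, 5, 9, 3, 0, 2, 6, 8, 1, 10, 4, 7]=(0 11 7 8 1 5 2 9 10 4)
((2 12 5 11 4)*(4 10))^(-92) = (2 10 5)(4 11 12)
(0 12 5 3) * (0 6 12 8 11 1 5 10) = (0 8 11 1 5 3 6 12 10) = [8, 5, 2, 6, 4, 3, 12, 7, 11, 9, 0, 1, 10]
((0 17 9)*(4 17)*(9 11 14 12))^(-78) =((0 4 17 11 14 12 9))^(-78) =(0 9 12 14 11 17 4)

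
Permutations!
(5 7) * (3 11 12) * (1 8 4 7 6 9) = (1 8 4 7 5 6 9)(3 11 12) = [0, 8, 2, 11, 7, 6, 9, 5, 4, 1, 10, 12, 3]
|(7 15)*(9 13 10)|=|(7 15)(9 13 10)|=6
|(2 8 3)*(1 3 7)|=|(1 3 2 8 7)|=5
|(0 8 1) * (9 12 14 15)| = |(0 8 1)(9 12 14 15)| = 12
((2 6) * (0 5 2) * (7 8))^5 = (0 5 2 6)(7 8)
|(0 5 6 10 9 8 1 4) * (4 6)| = 15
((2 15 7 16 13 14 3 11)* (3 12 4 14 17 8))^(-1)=((2 15 7 16 13 17 8 3 11)(4 14 12))^(-1)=(2 11 3 8 17 13 16 7 15)(4 12 14)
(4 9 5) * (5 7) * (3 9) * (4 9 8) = [0, 1, 2, 8, 3, 9, 6, 5, 4, 7] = (3 8 4)(5 9 7)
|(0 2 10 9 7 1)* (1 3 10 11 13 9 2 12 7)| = |(0 12 7 3 10 2 11 13 9 1)| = 10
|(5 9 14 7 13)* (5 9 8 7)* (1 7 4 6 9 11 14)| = 10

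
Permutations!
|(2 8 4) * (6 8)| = |(2 6 8 4)| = 4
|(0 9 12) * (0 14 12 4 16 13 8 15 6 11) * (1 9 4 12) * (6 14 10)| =|(0 4 16 13 8 15 14 1 9 12 10 6 11)| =13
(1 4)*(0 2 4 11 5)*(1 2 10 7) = (0 10 7 1 11 5)(2 4) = [10, 11, 4, 3, 2, 0, 6, 1, 8, 9, 7, 5]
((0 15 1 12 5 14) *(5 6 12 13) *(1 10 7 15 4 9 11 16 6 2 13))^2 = ((0 4 9 11 16 6 12 2 13 5 14)(7 15 10))^2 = (0 9 16 12 13 14 4 11 6 2 5)(7 10 15)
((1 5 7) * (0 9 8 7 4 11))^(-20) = (0 1)(4 8)(5 9)(7 11)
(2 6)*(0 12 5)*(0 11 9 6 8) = (0 12 5 11 9 6 2 8) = [12, 1, 8, 3, 4, 11, 2, 7, 0, 6, 10, 9, 5]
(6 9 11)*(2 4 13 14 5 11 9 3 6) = (2 4 13 14 5 11)(3 6) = [0, 1, 4, 6, 13, 11, 3, 7, 8, 9, 10, 2, 12, 14, 5]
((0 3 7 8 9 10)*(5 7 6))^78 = (0 9 7 6)(3 10 8 5)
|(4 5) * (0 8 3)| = |(0 8 3)(4 5)| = 6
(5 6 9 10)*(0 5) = (0 5 6 9 10) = [5, 1, 2, 3, 4, 6, 9, 7, 8, 10, 0]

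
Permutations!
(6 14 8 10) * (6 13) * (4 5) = [0, 1, 2, 3, 5, 4, 14, 7, 10, 9, 13, 11, 12, 6, 8] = (4 5)(6 14 8 10 13)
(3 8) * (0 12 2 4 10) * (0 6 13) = (0 12 2 4 10 6 13)(3 8) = [12, 1, 4, 8, 10, 5, 13, 7, 3, 9, 6, 11, 2, 0]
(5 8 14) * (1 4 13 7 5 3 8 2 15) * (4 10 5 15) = (1 10 5 2 4 13 7 15)(3 8 14) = [0, 10, 4, 8, 13, 2, 6, 15, 14, 9, 5, 11, 12, 7, 3, 1]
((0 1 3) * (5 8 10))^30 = ((0 1 3)(5 8 10))^30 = (10)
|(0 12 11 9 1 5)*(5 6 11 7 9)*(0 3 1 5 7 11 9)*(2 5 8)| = 28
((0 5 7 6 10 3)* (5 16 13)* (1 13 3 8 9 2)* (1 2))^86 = (0 3 16)(1 8 6 5)(7 13 9 10)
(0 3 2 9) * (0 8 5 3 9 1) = (0 9 8 5 3 2 1) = [9, 0, 1, 2, 4, 3, 6, 7, 5, 8]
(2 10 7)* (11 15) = [0, 1, 10, 3, 4, 5, 6, 2, 8, 9, 7, 15, 12, 13, 14, 11] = (2 10 7)(11 15)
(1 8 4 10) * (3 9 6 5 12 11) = (1 8 4 10)(3 9 6 5 12 11) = [0, 8, 2, 9, 10, 12, 5, 7, 4, 6, 1, 3, 11]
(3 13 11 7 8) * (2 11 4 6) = [0, 1, 11, 13, 6, 5, 2, 8, 3, 9, 10, 7, 12, 4] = (2 11 7 8 3 13 4 6)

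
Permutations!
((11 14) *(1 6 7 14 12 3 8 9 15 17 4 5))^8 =(1 9 14 4 3 6 15 11 5 8 7 17 12)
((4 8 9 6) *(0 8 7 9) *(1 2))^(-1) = (0 8)(1 2)(4 6 9 7)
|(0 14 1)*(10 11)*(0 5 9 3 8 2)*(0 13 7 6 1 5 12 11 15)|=|(0 14 5 9 3 8 2 13 7 6 1 12 11 10 15)|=15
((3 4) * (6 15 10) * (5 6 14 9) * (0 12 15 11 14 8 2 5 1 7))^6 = ((0 12 15 10 8 2 5 6 11 14 9 1 7)(3 4))^6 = (0 5 7 2 1 8 9 10 14 15 11 12 6)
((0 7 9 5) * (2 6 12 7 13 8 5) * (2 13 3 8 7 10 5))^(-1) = (0 5 10 12 6 2 8 3)(7 13 9)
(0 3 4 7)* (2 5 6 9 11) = (0 3 4 7)(2 5 6 9 11) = [3, 1, 5, 4, 7, 6, 9, 0, 8, 11, 10, 2]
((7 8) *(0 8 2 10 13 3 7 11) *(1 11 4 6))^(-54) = ((0 8 4 6 1 11)(2 10 13 3 7))^(-54) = (2 10 13 3 7)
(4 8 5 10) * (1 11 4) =(1 11 4 8 5 10) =[0, 11, 2, 3, 8, 10, 6, 7, 5, 9, 1, 4]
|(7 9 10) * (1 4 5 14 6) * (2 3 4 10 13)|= |(1 10 7 9 13 2 3 4 5 14 6)|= 11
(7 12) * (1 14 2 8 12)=(1 14 2 8 12 7)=[0, 14, 8, 3, 4, 5, 6, 1, 12, 9, 10, 11, 7, 13, 2]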